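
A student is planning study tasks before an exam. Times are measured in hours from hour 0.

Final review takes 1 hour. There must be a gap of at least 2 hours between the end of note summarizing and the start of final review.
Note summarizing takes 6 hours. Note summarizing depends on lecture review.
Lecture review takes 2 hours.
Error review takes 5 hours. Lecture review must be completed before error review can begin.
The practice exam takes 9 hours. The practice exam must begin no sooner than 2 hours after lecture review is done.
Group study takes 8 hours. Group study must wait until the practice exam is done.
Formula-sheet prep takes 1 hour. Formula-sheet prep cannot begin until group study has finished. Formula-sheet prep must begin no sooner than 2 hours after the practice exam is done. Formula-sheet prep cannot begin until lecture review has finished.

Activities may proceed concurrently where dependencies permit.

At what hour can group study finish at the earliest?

Nothing blocks lecture review, so it runs from hour 0 to hour 2.
The practice exam waits on lecture review (finishes hour 2, plus 2-hour gap → hour 4), so it starts at hour 4 and finishes at 4 + 9 = hour 13.
Group study waits on the practice exam (finishes hour 13), so it starts at hour 13 and finishes at 13 + 8 = hour 21.

21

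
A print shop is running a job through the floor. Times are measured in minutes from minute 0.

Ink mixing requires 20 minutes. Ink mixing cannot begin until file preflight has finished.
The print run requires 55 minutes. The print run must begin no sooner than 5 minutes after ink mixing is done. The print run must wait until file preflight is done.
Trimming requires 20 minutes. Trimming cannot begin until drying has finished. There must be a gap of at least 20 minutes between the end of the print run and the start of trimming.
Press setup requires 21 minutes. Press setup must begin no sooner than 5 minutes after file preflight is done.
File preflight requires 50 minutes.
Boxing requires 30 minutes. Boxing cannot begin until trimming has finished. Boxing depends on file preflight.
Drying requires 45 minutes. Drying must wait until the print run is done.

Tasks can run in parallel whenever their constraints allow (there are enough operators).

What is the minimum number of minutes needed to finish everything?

225

File preflight has no prerequisites, so it starts at minute 0 and finishes at minute 50.
After file preflight (finishes minute 50, plus 5-minute gap → minute 55), press setup can start at minute 55 and finishes at minute 76.
After file preflight (finishes minute 50), ink mixing can start at minute 50 and finishes at minute 70.
The print run cannot start until ink mixing (finishes minute 70, plus 5-minute gap → minute 75); file preflight (finishes minute 50). The controlling bound is minute 75, so the print run finishes at 75 + 55 = minute 130.
Drying waits on the print run (finishes minute 130), so it starts at minute 130 and finishes at 130 + 45 = minute 175.
Trimming needs all of drying (finishes minute 175); the print run (finishes minute 130, plus 20-minute gap → minute 150). That puts its earliest start at minute 175; it finishes at 175 + 20 = minute 195.
Boxing cannot start until trimming (finishes minute 195); file preflight (finishes minute 50). The controlling bound is minute 195, so boxing finishes at 195 + 30 = minute 225.
All tasks are finished once the last one completes. Finish times: File preflight at 50, Ink mixing at 70, Press setup at 76, The print run at 130, Drying at 175, Trimming at 195, Boxing at 225. The latest is minute 225.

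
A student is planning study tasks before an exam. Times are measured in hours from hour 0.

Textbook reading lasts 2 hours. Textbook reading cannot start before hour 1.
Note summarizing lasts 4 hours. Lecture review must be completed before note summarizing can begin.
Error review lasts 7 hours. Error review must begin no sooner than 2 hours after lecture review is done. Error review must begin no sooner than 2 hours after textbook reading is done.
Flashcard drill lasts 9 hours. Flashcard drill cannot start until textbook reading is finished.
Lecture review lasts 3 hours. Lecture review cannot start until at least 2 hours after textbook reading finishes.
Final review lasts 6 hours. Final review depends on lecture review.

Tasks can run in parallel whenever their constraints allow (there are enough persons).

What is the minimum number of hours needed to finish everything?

Textbook reading waits on its own release at hour 1, so it starts at hour 1 and finishes at 1 + 2 = hour 3.
Flashcard drill waits on textbook reading (finishes hour 3), so it starts at hour 3 and finishes at 3 + 9 = hour 12.
Lecture review cannot begin until textbook reading (finishes hour 3, plus 2-hour gap → hour 5). It runs from hour 5 to 5 + 3 = hour 8.
Final review cannot begin until lecture review (finishes hour 8). It runs from hour 8 to 8 + 6 = hour 14.
Note summarizing cannot begin until lecture review (finishes hour 8). It runs from hour 8 to 8 + 4 = hour 12.
Error review has to wait for lecture review (finishes hour 8, plus 2-hour gap → hour 10); textbook reading (finishes hour 3, plus 2-hour gap → hour 5). The latest of these is hour 10, so error review runs hour 10 to 10 + 7 = hour 17.
All tasks are finished once the last one completes. Finish times: Textbook reading at 3, Lecture review at 8, Flashcard drill at 12, Error review at 17, Note summarizing at 12, Final review at 14. The latest is hour 17.

17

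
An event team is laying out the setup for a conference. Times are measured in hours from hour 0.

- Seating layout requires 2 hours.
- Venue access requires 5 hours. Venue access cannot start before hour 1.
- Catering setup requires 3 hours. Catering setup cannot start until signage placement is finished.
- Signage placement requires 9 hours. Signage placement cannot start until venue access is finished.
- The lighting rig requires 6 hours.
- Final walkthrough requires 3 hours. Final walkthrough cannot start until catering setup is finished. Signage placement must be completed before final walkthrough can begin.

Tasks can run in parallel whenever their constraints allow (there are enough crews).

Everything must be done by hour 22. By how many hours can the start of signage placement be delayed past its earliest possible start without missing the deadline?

1

Venue access cannot begin until its own release at hour 1. It runs from hour 1 to 1 + 5 = hour 6.
Signage placement waits on venue access (finishes hour 6), so it starts at hour 6 and finishes at 6 + 9 = hour 15.

Working backward from the deadline:
Nothing follows final walkthrough; the deadline of hour 22 is its only limit. It must start by 22 − 3 = hour 19.
Catering setup feeds into final walkthrough (must start by hour 19); so catering setup must finish by hour 19 and therefore start by hour 16.
Signage placement has several dependents: catering setup (must start by hour 16); final walkthrough (must start by hour 19). The earliest of those limits is hour 16, so signage placement must start by 16 − 9 = hour 7.
So signage placement can start as early as hour 6 and as late as hour 7, giving 7 − 6 = 1 hour of slack.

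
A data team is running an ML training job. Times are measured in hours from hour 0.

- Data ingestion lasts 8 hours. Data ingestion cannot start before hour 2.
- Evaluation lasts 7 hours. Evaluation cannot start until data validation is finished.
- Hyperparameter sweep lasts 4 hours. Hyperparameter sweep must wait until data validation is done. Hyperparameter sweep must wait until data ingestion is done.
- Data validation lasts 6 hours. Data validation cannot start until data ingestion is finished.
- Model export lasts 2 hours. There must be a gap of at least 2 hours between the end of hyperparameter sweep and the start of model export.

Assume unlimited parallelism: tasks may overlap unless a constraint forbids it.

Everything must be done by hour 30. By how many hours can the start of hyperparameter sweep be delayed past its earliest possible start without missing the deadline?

After its own release at hour 2, data ingestion can start at hour 2 and finishes at hour 10.
Data validation waits on data ingestion (finishes hour 10), so it starts at hour 10 and finishes at 10 + 6 = hour 16.
Hyperparameter sweep cannot start until data validation (finishes hour 16); data ingestion (finishes hour 10). The controlling bound is hour 16, so hyperparameter sweep finishes at 16 + 4 = hour 20.

Working backward from the deadline:
Nothing follows model export; the deadline of hour 30 is its only limit. It must start by 30 − 2 = hour 28.
Hyperparameter sweep must finish before model export (must start by hour 28, minus 2-hour gap → hour 26). With a 4-hour duration, hyperparameter sweep must start by 26 − 4 = hour 22.
So hyperparameter sweep can start as early as hour 16 and as late as hour 22, giving 22 − 16 = 6 hours of slack.

6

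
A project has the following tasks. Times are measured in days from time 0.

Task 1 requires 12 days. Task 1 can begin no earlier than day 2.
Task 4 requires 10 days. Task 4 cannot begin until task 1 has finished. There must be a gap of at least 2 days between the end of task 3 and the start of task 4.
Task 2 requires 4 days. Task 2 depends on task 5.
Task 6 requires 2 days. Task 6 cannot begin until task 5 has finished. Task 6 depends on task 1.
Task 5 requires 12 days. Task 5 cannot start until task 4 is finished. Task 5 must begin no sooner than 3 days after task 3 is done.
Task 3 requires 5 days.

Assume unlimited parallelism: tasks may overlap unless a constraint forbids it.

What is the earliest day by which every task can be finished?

Nothing blocks task 3, so it runs from day 0 to day 5.
After its own release at day 2, task 1 can start at day 2 and finishes at day 14.
Task 4 cannot start until task 1 (finishes day 14); task 3 (finishes day 5, plus 2-day gap → day 7). The controlling bound is day 14, so task 4 finishes at 14 + 10 = day 24.
Task 5 has to wait for task 4 (finishes day 24); task 3 (finishes day 5, plus 3-day gap → day 8). The latest of these is day 24, so task 5 runs day 24 to 24 + 12 = day 36.
Task 6 has to wait for task 5 (finishes day 36); task 1 (finishes day 14). The latest of these is day 36, so task 6 runs day 36 to 36 + 2 = day 38.
After task 5 (finishes day 36), task 2 can start at day 36 and finishes at day 40.
All tasks are finished once the last one completes. Finish times: Task 1 at 14, Task 2 at 40, Task 3 at 5, Task 4 at 24, Task 5 at 36, Task 6 at 38. The latest is day 40.

40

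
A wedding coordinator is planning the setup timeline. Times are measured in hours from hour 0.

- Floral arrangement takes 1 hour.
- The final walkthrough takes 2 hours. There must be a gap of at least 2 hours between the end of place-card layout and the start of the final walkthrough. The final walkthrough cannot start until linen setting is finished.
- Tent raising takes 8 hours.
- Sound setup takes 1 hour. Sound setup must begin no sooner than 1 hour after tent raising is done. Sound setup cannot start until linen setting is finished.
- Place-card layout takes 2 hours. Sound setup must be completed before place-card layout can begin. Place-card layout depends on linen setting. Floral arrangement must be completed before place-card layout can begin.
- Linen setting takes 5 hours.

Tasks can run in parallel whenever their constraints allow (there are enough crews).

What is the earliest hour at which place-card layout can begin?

Floral arrangement can start immediately at hour 0; it finishes at hour 1.
Linen setting can start immediately at hour 0; it finishes at hour 5.
Nothing blocks tent raising, so it runs from hour 0 to hour 8.
Sound setup has to wait for tent raising (finishes hour 8, plus 1-hour gap → hour 9); linen setting (finishes hour 5). The latest of these is hour 9, so sound setup runs hour 9 to 9 + 1 = hour 10.
Place-card layout waits on sound setup (finishes hour 10); linen setting (finishes hour 5); floral arrangement (finishes hour 1). The latest of these is hour 10, which is the earliest place-card layout can start.

10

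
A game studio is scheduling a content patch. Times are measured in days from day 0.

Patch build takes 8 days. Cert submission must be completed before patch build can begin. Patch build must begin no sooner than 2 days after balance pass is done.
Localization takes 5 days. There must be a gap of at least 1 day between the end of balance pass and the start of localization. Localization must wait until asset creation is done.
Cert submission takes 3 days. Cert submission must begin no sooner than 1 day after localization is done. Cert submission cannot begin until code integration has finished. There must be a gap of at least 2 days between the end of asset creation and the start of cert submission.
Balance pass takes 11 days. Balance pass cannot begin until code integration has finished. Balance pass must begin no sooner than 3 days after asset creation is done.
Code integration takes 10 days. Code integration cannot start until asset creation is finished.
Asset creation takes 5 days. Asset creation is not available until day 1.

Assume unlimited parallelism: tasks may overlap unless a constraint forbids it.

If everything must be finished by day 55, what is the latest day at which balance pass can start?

26

Patch build must finish by day 55; it takes 8 days, so it must start by 55 − 8 = day 47.
Cert submission must finish before patch build (must start by day 47). With a 3-day duration, cert submission must start by 47 − 3 = day 44.
Localization has to be done before cert submission (must start by day 44, minus 1-day gap → day 43). That means finishing by day 43, i.e. starting by 43 − 5 = day 38.
Balance pass has several dependents: localization (must start by day 38, minus 1-day gap → day 37); patch build (must start by day 47, minus 2-day gap → day 45). The earliest of those limits is day 37, so balance pass must start by 37 − 11 = day 26.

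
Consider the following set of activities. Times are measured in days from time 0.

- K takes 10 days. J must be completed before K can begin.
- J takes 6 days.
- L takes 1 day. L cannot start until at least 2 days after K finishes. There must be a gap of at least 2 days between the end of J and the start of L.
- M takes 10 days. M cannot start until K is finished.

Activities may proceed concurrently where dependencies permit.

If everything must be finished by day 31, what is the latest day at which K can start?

11

To finish by day 31, L (duration 1) must start no later than day 30.
To finish by day 31, M (duration 10) must start no later than day 21.
K must finish in time for L (must start by day 30, minus 2-day gap → day 28); M (must start by day 21). The tightest is day 21, so K must start by 21 − 10 = day 11.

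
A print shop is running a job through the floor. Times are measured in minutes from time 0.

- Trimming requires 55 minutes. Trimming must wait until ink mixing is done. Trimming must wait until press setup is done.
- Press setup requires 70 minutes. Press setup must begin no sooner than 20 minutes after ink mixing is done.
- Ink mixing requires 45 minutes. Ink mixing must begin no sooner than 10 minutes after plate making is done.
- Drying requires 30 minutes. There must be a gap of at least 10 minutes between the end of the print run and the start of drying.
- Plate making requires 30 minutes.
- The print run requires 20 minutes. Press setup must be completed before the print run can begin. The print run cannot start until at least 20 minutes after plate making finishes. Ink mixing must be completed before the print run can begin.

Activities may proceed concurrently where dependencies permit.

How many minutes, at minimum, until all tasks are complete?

235

Plate making has no prerequisites, so it starts at minute 0 and finishes at minute 30.
Ink mixing waits on plate making (finishes minute 30, plus 10-minute gap → minute 40), so it starts at minute 40 and finishes at 40 + 45 = minute 85.
Press setup cannot begin until ink mixing (finishes minute 85, plus 20-minute gap → minute 105). It runs from minute 105 to 105 + 70 = minute 175.
Trimming has to wait for ink mixing (finishes minute 85); press setup (finishes minute 175). The latest of these is minute 175, so trimming runs minute 175 to 175 + 55 = minute 230.
The print run needs all of press setup (finishes minute 175); plate making (finishes minute 30, plus 20-minute gap → minute 50); ink mixing (finishes minute 85). That puts its earliest start at minute 175; it finishes at 175 + 20 = minute 195.
After the print run (finishes minute 195, plus 10-minute gap → minute 205), drying can start at minute 205 and finishes at minute 235.
All tasks are finished once the last one completes. Finish times: Plate making at 30, Ink mixing at 85, Press setup at 175, The print run at 195, Drying at 235, Trimming at 230. The latest is minute 235.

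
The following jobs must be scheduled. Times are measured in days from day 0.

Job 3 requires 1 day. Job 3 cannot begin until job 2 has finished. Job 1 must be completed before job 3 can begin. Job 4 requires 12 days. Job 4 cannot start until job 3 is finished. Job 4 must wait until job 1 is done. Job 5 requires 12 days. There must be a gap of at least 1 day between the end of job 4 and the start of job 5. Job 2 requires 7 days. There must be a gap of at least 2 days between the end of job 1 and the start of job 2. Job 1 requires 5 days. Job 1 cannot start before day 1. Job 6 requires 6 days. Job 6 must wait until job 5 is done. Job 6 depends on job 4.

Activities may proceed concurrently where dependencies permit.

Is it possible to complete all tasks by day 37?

Job 1 waits on its own release at day 1, so it starts at day 1 and finishes at 1 + 5 = day 6.
Job 2 cannot begin until job 1 (finishes day 6, plus 2-day gap → day 8). It runs from day 8 to 8 + 7 = day 15.
Job 3 needs all of job 2 (finishes day 15); job 1 (finishes day 6). That puts its earliest start at day 15; it finishes at 15 + 1 = day 16.
Job 4 has to wait for job 3 (finishes day 16); job 1 (finishes day 6). The latest of these is day 16, so job 4 runs day 16 to 16 + 12 = day 28.
Job 5 waits on job 4 (finishes day 28, plus 1-day gap → day 29), so it starts at day 29 and finishes at 29 + 12 = day 41.
Job 6 needs all of job 5 (finishes day 41); job 4 (finishes day 28). That puts its earliest start at day 41; it finishes at 41 + 6 = day 47.
The earliest everything can be done is day 47, which is after the deadline of 37, so it is not possible.

No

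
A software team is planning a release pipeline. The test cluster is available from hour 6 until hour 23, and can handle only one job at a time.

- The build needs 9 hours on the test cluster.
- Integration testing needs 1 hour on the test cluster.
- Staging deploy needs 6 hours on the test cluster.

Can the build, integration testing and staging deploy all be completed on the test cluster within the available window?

The test cluster window is 23 − 6 = 17 hours.
Running back to back, the jobs need 9 + 1 + 6 = 16 hours on the test cluster.
Since 16 ≤ 17, they fit within the window.

Yes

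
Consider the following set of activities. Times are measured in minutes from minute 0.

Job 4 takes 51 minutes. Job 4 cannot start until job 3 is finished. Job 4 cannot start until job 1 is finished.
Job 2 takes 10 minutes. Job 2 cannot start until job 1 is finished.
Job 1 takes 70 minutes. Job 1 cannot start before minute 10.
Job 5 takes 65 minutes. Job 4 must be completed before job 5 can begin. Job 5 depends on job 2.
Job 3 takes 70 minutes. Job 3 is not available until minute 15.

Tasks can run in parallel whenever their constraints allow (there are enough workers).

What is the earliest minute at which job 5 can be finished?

Job 3 cannot begin until its own release at minute 15. It runs from minute 15 to 15 + 70 = minute 85.
After its own release at minute 10, job 1 can start at minute 10 and finishes at minute 80.
Job 4 cannot start until job 3 (finishes minute 85); job 1 (finishes minute 80). The controlling bound is minute 85, so job 4 finishes at 85 + 51 = minute 136.
After job 1 (finishes minute 80), job 2 can start at minute 80 and finishes at minute 90.
Job 5 needs all of job 4 (finishes minute 136); job 2 (finishes minute 90). That puts its earliest start at minute 136; it finishes at 136 + 65 = minute 201.

201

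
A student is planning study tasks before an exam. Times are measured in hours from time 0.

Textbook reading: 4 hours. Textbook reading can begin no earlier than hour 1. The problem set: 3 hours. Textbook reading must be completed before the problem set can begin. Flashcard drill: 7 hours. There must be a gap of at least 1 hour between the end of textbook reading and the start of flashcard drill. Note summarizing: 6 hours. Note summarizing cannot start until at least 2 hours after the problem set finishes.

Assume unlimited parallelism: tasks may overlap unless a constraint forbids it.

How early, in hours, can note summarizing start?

Textbook reading waits on its own release at hour 1, so it starts at hour 1 and finishes at 1 + 4 = hour 5.
After textbook reading (finishes hour 5), the problem set can start at hour 5 and finishes at hour 8.
Note summarizing waits on the problem set (finishes hour 8, plus 2-hour gap → hour 10), so the earliest it can start is hour 10.

10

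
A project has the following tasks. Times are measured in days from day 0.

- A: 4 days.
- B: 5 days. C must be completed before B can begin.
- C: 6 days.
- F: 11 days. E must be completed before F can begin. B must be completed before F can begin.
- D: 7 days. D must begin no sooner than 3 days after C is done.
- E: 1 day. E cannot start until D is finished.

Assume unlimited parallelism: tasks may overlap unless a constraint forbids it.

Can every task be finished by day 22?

No

C has no prerequisites, so it starts at day 0 and finishes at day 6.
After C (finishes day 6, plus 3-day gap → day 9), D can start at day 9 and finishes at day 16.
After D (finishes day 16), E can start at day 16 and finishes at day 17.
B waits on C (finishes day 6), so it starts at day 6 and finishes at 6 + 5 = day 11.
F has to wait for E (finishes day 17); B (finishes day 11). The latest of these is day 17, so F runs day 17 to 17 + 11 = day 28.
A can start immediately at day 0; it finishes at day 4.
The earliest everything can be done is day 28, which is after the deadline of 22, so it is not possible.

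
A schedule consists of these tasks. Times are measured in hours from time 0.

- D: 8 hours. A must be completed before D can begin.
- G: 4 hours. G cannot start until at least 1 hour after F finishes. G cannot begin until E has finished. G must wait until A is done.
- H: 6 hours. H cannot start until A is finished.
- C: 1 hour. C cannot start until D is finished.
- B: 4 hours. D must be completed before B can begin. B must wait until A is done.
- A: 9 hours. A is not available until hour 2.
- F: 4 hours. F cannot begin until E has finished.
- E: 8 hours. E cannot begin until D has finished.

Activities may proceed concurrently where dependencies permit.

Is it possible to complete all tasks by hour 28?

A waits on its own release at hour 2, so it starts at hour 2 and finishes at 2 + 9 = hour 11.
H cannot begin until A (finishes hour 11). It runs from hour 11 to 11 + 6 = hour 17.
D cannot begin until A (finishes hour 11). It runs from hour 11 to 11 + 8 = hour 19.
E cannot begin until D (finishes hour 19). It runs from hour 19 to 19 + 8 = hour 27.
F cannot begin until E (finishes hour 27). It runs from hour 27 to 27 + 4 = hour 31.
For G: F (finishes hour 31, plus 1-hour gap → hour 32); E (finishes hour 27); A (finishes hour 11). Taking the maximum gives a start of hour 32, and it finishes at 32 + 4 = hour 36.
C cannot begin until D (finishes hour 19). It runs from hour 19 to 19 + 1 = hour 20.
B needs all of D (finishes hour 19); A (finishes hour 11). That puts its earliest start at hour 19; it finishes at 19 + 4 = hour 23.
The earliest everything can be done is hour 36, which is after the deadline of 28, so it is not possible.

No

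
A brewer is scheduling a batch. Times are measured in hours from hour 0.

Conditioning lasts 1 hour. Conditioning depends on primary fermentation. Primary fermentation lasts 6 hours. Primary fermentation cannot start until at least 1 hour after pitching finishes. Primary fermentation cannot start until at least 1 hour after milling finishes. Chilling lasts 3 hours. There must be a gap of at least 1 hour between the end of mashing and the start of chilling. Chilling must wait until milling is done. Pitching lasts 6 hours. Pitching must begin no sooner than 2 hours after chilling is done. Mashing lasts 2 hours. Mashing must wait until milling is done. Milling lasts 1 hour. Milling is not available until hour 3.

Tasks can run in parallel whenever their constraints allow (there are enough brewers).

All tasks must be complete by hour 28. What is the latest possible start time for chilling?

Nothing follows conditioning; the deadline of hour 28 is its only limit. It must start by 28 − 1 = hour 27.
Since conditioning (must start by hour 27) depends on it, primary fermentation must finish by hour 27. Backing off its 6-hour duration gives a latest start of hour 21.
Pitching feeds into primary fermentation (must start by hour 21, minus 1-hour gap → hour 20); so pitching must finish by hour 20 and therefore start by hour 14.
Chilling has to be done before pitching (must start by hour 14, minus 2-hour gap → hour 12). That means finishing by hour 12, i.e. starting by 12 − 3 = hour 9.

9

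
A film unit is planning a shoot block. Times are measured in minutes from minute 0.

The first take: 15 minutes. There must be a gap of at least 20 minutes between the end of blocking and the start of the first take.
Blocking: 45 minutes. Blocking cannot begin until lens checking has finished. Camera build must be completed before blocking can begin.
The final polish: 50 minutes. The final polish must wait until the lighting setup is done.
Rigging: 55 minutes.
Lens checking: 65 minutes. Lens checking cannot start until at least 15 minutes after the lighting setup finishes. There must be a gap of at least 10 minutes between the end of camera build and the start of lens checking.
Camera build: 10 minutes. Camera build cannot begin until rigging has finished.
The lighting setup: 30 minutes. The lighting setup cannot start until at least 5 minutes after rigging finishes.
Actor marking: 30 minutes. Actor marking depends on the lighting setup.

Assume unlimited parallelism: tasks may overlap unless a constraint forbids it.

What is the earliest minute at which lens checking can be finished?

Rigging has no prerequisites, so it starts at minute 0 and finishes at minute 55.
After rigging (finishes minute 55), camera build can start at minute 55 and finishes at minute 65.
After rigging (finishes minute 55, plus 5-minute gap → minute 60), the lighting setup can start at minute 60 and finishes at minute 90.
Lens checking needs all of the lighting setup (finishes minute 90, plus 15-minute gap → minute 105); camera build (finishes minute 65, plus 10-minute gap → minute 75). That puts its earliest start at minute 105; it finishes at 105 + 65 = minute 170.

170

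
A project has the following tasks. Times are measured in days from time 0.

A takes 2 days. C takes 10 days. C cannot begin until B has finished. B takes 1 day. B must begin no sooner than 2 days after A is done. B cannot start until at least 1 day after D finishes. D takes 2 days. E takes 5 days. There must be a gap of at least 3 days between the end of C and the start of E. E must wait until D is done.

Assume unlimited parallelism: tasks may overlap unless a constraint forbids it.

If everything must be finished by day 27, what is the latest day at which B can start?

8

To finish by day 27, E (duration 5) must start no later than day 22.
C must finish before E (must start by day 22, minus 3-day gap → day 19). With a 10-day duration, C must start by 19 − 10 = day 9.
B must finish before C (must start by day 9). With a 1-day duration, B must start by 9 − 1 = day 8.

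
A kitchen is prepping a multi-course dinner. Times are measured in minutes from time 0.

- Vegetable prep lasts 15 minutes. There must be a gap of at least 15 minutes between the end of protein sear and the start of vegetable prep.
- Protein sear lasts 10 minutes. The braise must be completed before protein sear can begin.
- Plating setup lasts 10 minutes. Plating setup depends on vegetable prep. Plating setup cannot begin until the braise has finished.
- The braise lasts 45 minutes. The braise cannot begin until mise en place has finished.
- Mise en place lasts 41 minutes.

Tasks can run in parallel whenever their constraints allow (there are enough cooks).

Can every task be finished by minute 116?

No

Mise en place can start immediately at minute 0; it finishes at minute 41.
The braise waits on mise en place (finishes minute 41), so it starts at minute 41 and finishes at 41 + 45 = minute 86.
Protein sear cannot begin until the braise (finishes minute 86). It runs from minute 86 to 86 + 10 = minute 96.
Vegetable prep waits on protein sear (finishes minute 96, plus 15-minute gap → minute 111), so it starts at minute 111 and finishes at 111 + 15 = minute 126.
For plating setup: vegetable prep (finishes minute 126); the braise (finishes minute 86). Taking the maximum gives a start of minute 126, and it finishes at 126 + 10 = minute 136.
The earliest everything can be done is minute 136, which is after the deadline of 116, so it is not possible.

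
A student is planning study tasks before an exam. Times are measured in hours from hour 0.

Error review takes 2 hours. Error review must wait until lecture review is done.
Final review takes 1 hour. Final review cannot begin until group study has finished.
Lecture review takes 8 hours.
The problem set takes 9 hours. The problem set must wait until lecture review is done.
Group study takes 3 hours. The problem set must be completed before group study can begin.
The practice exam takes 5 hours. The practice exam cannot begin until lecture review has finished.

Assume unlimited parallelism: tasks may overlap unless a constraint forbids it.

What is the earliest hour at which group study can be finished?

Lecture review can start immediately at hour 0; it finishes at hour 8.
After lecture review (finishes hour 8), the problem set can start at hour 8 and finishes at hour 17.
After the problem set (finishes hour 17), group study can start at hour 17 and finishes at hour 20.

20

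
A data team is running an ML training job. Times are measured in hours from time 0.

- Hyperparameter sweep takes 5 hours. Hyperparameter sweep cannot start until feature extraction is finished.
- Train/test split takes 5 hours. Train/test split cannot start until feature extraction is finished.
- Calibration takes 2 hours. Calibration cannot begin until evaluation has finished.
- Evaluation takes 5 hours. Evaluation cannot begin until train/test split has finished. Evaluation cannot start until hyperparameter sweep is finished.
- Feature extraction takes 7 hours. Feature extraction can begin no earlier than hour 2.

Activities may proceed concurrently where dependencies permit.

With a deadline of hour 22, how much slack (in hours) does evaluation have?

Feature extraction waits on its own release at hour 2, so it starts at hour 2 and finishes at 2 + 7 = hour 9.
Hyperparameter sweep cannot begin until feature extraction (finishes hour 9). It runs from hour 9 to 9 + 5 = hour 14.
Train/test split waits on feature extraction (finishes hour 9), so it starts at hour 9 and finishes at 9 + 5 = hour 14.
Evaluation cannot start until train/test split (finishes hour 14); hyperparameter sweep (finishes hour 14). The controlling bound is hour 14, so evaluation finishes at 14 + 5 = hour 19.

Working backward from the deadline:
Nothing follows calibration; the deadline of hour 22 is its only limit. It must start by 22 − 2 = hour 20.
Since calibration (must start by hour 20) depends on it, evaluation must finish by hour 20. Backing off its 5-hour duration gives a latest start of hour 15.
So evaluation can start as early as hour 14 and as late as hour 15, giving 15 − 14 = 1 hour of slack.

1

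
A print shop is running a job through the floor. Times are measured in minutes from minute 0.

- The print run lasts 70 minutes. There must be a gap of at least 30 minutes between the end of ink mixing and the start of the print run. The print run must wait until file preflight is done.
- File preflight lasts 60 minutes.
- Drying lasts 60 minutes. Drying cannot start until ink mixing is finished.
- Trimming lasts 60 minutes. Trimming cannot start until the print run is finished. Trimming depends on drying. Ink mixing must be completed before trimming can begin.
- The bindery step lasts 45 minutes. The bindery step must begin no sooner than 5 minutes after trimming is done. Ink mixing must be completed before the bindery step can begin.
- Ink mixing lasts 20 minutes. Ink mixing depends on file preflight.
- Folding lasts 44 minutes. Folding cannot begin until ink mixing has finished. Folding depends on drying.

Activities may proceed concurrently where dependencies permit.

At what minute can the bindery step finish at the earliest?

File preflight has no prerequisites, so it starts at minute 0 and finishes at minute 60.
After file preflight (finishes minute 60), ink mixing can start at minute 60 and finishes at minute 80.
Drying cannot begin until ink mixing (finishes minute 80). It runs from minute 80 to 80 + 60 = minute 140.
The print run needs all of ink mixing (finishes minute 80, plus 30-minute gap → minute 110); file preflight (finishes minute 60). That puts its earliest start at minute 110; it finishes at 110 + 70 = minute 180.
Trimming needs all of the print run (finishes minute 180); drying (finishes minute 140); ink mixing (finishes minute 80). That puts its earliest start at minute 180; it finishes at 180 + 60 = minute 240.
For the bindery step: trimming (finishes minute 240, plus 5-minute gap → minute 245); ink mixing (finishes minute 80). Taking the maximum gives a start of minute 245, and it finishes at 245 + 45 = minute 290.

290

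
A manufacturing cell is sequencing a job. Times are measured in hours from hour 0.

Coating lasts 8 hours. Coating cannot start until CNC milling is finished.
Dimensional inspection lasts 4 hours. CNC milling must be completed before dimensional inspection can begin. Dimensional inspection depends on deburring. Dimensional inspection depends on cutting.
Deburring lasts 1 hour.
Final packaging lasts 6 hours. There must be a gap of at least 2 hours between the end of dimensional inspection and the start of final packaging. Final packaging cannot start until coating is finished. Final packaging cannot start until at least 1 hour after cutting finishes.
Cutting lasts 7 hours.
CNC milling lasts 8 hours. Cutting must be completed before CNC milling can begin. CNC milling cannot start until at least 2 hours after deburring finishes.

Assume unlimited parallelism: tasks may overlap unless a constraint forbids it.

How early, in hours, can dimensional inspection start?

Nothing blocks deburring, so it runs from hour 0 to hour 1.
Cutting can start immediately at hour 0; it finishes at hour 7.
For CNC milling: cutting (finishes hour 7); deburring (finishes hour 1, plus 2-hour gap → hour 3). Taking the maximum gives a start of hour 7, and it finishes at 7 + 8 = hour 15.
Dimensional inspection waits on CNC milling (finishes hour 15); deburring (finishes hour 1); cutting (finishes hour 7). The latest of these is hour 15, which is the earliest dimensional inspection can start.

15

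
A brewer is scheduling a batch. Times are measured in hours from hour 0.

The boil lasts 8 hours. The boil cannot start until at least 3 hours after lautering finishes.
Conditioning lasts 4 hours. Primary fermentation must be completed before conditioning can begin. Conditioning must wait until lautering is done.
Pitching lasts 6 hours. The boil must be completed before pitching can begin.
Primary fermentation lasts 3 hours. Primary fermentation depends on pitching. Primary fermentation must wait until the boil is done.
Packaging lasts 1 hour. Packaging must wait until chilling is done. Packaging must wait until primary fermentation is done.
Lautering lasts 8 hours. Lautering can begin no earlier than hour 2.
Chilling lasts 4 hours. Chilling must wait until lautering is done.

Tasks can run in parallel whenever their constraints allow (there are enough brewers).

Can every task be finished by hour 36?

Yes

Lautering cannot begin until its own release at hour 2. It runs from hour 2 to 2 + 8 = hour 10.
Chilling cannot begin until lautering (finishes hour 10). It runs from hour 10 to 10 + 4 = hour 14.
After lautering (finishes hour 10, plus 3-hour gap → hour 13), the boil can start at hour 13 and finishes at hour 21.
Pitching waits on the boil (finishes hour 21), so it starts at hour 21 and finishes at 21 + 6 = hour 27.
For primary fermentation: pitching (finishes hour 27); the boil (finishes hour 21). Taking the maximum gives a start of hour 27, and it finishes at 27 + 3 = hour 30.
For packaging: chilling (finishes hour 14); primary fermentation (finishes hour 30). Taking the maximum gives a start of hour 30, and it finishes at 30 + 1 = hour 31.
Conditioning has to wait for primary fermentation (finishes hour 30); lautering (finishes hour 10). The latest of these is hour 30, so conditioning runs hour 30 to 30 + 4 = hour 34.
Every task is finished by hour 34, which is no later than the deadline of 36, so the schedule is feasible.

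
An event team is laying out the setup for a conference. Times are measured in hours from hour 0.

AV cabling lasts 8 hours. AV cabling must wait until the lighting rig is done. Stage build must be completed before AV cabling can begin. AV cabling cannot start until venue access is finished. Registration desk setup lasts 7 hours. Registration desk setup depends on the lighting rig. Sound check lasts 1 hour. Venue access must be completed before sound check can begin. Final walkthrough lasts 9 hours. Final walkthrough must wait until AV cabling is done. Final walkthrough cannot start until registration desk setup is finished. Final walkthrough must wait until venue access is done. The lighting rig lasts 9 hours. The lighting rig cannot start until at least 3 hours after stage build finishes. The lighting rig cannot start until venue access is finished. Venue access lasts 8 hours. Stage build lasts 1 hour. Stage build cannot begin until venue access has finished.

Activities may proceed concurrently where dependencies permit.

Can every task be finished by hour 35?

No

Nothing blocks venue access, so it runs from hour 0 to hour 8.
After venue access (finishes hour 8), sound check can start at hour 8 and finishes at hour 9.
Stage build waits on venue access (finishes hour 8), so it starts at hour 8 and finishes at 8 + 1 = hour 9.
The lighting rig needs all of stage build (finishes hour 9, plus 3-hour gap → hour 12); venue access (finishes hour 8). That puts its earliest start at hour 12; it finishes at 12 + 9 = hour 21.
Registration desk setup waits on the lighting rig (finishes hour 21), so it starts at hour 21 and finishes at 21 + 7 = hour 28.
AV cabling has to wait for the lighting rig (finishes hour 21); stage build (finishes hour 9); venue access (finishes hour 8). The latest of these is hour 21, so AV cabling runs hour 21 to 21 + 8 = hour 29.
Final walkthrough has to wait for AV cabling (finishes hour 29); registration desk setup (finishes hour 28); venue access (finishes hour 8). The latest of these is hour 29, so final walkthrough runs hour 29 to 29 + 9 = hour 38.
The earliest everything can be done is hour 38, which is after the deadline of 35, so it is not possible.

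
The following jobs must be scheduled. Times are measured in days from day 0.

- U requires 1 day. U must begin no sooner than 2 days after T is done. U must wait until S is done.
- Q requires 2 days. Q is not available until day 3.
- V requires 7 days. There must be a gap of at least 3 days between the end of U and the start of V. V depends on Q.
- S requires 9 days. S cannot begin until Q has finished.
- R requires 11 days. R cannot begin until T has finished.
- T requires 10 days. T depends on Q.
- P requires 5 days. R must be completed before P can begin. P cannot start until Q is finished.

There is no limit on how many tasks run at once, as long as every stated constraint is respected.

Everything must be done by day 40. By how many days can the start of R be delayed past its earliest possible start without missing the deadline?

9

After its own release at day 3, Q can start at day 3 and finishes at day 5.
T cannot begin until Q (finishes day 5). It runs from day 5 to 5 + 10 = day 15.
R cannot begin until T (finishes day 15). It runs from day 15 to 15 + 11 = day 26.

Working backward from the deadline:
To finish by day 40, P (duration 5) must start no later than day 35.
R feeds into P (must start by day 35); so R must finish by day 35 and therefore start by day 24.
So R can start as early as day 15 and as late as day 24, giving 24 − 15 = 9 days of slack.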